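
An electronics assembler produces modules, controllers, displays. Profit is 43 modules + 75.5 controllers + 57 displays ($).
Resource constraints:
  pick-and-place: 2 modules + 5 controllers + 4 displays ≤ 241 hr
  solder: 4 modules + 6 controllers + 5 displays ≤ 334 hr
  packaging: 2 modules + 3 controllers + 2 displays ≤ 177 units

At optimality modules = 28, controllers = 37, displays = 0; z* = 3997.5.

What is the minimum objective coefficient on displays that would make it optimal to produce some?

Binding: pick-and-place and solder. Non-binding: packaging (10 unused).
By complementary slackness, y = 0 for the non-binding constraint.
From A_Bᵀ y = c: 2·y_pick-and-place + 4·y_solder = 43; 5·y_pick-and-place + 6·y_solder = 75.5.
→ y_pick-and-place = 5.5 and y_solder = 8.
displays enters the basis when its profit ≥ yᵀa₃ = 5.5·4 + 8·5 = 62.

62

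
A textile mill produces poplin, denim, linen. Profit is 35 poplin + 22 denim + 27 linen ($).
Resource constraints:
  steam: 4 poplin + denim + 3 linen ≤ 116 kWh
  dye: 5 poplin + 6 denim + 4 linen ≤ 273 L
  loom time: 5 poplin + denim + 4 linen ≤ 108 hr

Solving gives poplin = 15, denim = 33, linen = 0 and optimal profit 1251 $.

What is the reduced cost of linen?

-1

Binding: dye and loom time. Non-binding: steam (23 unused).
Since steam is not tight, its dual is 0.
Dual feasibility on the basic columns requires 5·y_dye + 5·y_loom time = 35, 6·y_dye + 1·y_loom time = 22.
This yields shadow prices y_dye = 3, y_loom time = 4.
Reduced cost of linen: c₃ − yᵀa₃ = 27 − (3·4 + 4·4) = 27 − 28 = -1.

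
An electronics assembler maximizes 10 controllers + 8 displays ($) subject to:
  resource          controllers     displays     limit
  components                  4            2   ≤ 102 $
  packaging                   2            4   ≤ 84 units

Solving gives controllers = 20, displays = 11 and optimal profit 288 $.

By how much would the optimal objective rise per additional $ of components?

2

Check each constraint at x*: components 102/102 (tight); packaging 84/84 (tight).
The binding rows give the dual system: 4·y_components + 2·y_packaging = 10 and 2·y_components + 4·y_packaging = 8.
→ y_components = 2 and y_packaging = 1.
Shadow price of components = 2.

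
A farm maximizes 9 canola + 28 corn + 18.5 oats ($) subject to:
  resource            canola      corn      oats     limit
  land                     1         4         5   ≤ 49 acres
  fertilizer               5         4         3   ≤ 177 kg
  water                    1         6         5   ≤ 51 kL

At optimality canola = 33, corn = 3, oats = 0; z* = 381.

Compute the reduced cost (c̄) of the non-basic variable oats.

Binding: fertilizer and water. Non-binding: land (4 unused).
Since land is not tight, its dual is 0.
Dual feasibility on the basic columns requires 5·y_fertilizer + 1·y_water = 9, 4·y_fertilizer + 6·y_water = 28.
→ y_fertilizer = 1 and y_water = 4.
Reduced cost of oats: c₃ − yᵀa₃ = 18.5 − (1·3 + 4·5) = 18.5 − 23 = -4.5.

-4.5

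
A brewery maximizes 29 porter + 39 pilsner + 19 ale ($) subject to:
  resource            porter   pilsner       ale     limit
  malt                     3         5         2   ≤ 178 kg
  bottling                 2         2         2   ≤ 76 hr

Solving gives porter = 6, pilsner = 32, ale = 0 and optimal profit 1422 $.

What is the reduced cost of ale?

-5

Both malt and bottling are binding at x*.
Dual feasibility on the basic columns requires 3·y_malt + 2·y_bottling = 29, 5·y_malt + 2·y_bottling = 39.
This yields shadow prices y_malt = 5, y_bottling = 7.
Reduced cost of ale: c₃ − yᵀa₃ = 19 − (5·2 + 7·2) = 19 − 24 = -5.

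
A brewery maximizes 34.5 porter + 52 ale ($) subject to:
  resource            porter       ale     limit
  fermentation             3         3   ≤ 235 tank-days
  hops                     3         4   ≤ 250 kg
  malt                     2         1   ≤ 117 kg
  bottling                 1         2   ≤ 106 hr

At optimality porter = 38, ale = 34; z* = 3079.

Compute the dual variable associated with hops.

Binding: hops and bottling. Non-binding: fermentation (19 unused), malt (7 unused).
Since fermentation, malt are not tight, their duals are 0.
Dual feasibility on the basic columns requires 3·y_hops + 1·y_bottling = 34.5, 4·y_hops + 2·y_bottling = 52.
Solving: y_hops = 8.5, y_bottling = 9.
Shadow price of hops = 8.5.

8.5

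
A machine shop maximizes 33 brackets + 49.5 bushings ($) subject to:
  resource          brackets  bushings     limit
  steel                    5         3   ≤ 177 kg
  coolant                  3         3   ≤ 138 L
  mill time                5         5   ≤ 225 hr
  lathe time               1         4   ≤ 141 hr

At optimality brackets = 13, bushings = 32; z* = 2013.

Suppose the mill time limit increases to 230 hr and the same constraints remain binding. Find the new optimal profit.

Binding: mill time and lathe time. Non-binding: steel (16 unused), coolant (3 unused).
Since steel, coolant are not tight, their duals are 0.
From A_Bᵀ y = c: 5·y_mill time + 1·y_lathe time = 33; 5·y_mill time + 4·y_lathe time = 49.5.
This yields shadow prices y_mill time = 5.5, y_lathe time = 5.5.
Δz = y_mill time·Δb = 5.5 × (5) = 27.5, so new z* = 2013 + 27.5 = 2040.5.

2040.5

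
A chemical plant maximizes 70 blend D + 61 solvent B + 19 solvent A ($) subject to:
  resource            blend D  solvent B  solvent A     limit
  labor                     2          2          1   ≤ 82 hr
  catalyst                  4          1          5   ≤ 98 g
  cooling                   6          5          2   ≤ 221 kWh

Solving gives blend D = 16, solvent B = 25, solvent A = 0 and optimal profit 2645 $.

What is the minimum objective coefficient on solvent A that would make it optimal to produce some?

26

At the optimum: labor uses 82 of 82 (binding); catalyst uses 89 of 98 (slack = 9); cooling uses 221 of 221 (binding).
By complementary slackness, y = 0 for the non-binding constraint.
Dual feasibility on the basic columns requires 2·y_labor + 6·y_cooling = 70, 2·y_labor + 5·y_cooling = 61.
This yields shadow prices y_labor = 8, y_cooling = 9.
solvent A enters the basis when its profit ≥ yᵀa₃ = 8·1 + 9·2 = 26.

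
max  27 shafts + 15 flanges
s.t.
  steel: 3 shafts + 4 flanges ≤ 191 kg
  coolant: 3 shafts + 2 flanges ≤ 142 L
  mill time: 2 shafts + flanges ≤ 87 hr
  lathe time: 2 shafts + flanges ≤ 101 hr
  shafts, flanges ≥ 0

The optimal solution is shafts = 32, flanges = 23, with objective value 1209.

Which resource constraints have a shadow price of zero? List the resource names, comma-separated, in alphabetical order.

steel: 188/191 (slack 3)
coolant: 142/142 (binding)
mill time: 87/87 (binding)
lathe time: 87/101 (slack 14)
By complementary slackness, a constraint with positive slack has shadow price 0 → lathe time, steel.

lathe time, steel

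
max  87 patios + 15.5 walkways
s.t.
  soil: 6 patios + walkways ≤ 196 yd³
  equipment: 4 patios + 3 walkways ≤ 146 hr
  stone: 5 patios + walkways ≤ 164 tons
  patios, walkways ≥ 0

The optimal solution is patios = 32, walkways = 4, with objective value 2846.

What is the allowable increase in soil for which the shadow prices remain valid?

0.8

Binding constraints: soil, stone. The basis is B = [[6,1],[5,1]] with det 1.
Per unit increase in soil, x* moves by d = (1, -5).
The basis stays optimal until walkways reaches 0; allowable increase = 0.8 yd³.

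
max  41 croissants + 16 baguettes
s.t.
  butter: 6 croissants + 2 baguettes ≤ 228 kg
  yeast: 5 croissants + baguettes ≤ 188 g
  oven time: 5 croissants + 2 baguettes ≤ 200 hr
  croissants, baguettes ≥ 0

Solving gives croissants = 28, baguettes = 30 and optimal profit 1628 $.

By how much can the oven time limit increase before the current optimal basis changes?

28

Binding constraints: butter, oven time. The basis is B = [[6,2],[5,2]] with det 2.
Per unit increase in oven time, x* moves by d = (-1, 3).
The basis stays optimal until croissants reaches 0; allowable increase = 28 hr.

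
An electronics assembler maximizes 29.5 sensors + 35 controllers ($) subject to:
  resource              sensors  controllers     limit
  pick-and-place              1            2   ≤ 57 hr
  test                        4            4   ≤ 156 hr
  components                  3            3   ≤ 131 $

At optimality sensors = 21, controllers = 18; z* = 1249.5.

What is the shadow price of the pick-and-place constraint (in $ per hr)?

5.5

Binding: pick-and-place and test. Non-binding: components (14 unused).
By complementary slackness, y = 0 for the non-binding constraint.
The binding rows give the dual system: 1·y_pick-and-place + 4·y_test = 29.5 and 2·y_pick-and-place + 4·y_test = 35.
This yields shadow prices y_pick-and-place = 5.5, y_test = 6.
Shadow price of pick-and-place = 5.5.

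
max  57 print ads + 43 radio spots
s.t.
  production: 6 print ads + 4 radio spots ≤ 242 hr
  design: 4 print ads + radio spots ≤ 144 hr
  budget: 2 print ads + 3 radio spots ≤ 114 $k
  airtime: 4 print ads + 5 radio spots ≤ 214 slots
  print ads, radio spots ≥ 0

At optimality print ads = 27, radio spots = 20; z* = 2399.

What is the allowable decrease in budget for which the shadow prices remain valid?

16

Binding constraints: production, budget. The basis is B = [[6,4],[2,3]] with det 10.
Per unit decrease in budget, x* moves by d = (0.4, -0.6).
The basis stays optimal until design becomes binding; allowable decrease = 16 $k.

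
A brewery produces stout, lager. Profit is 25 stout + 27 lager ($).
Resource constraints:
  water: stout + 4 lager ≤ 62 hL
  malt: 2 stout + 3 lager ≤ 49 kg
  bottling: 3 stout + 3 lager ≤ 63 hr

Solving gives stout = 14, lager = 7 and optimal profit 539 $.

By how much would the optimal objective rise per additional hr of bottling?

7

Check each constraint at x*: water 42/62 (slack 20); malt 49/49 (tight); bottling 63/63 (tight).
Since water is not tight, its dual is 0.
The binding rows give the dual system: 2·y_malt + 3·y_bottling = 25 and 3·y_malt + 3·y_bottling = 27.
Solving: y_malt = 2, y_bottling = 7.
Shadow price of bottling = 7.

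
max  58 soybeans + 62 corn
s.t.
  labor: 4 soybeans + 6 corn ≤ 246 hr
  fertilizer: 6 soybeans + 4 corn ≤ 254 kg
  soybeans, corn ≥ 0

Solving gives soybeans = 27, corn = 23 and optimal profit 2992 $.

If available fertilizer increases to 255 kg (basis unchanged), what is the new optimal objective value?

Check each constraint at x*: labor 246/246 (tight); fertilizer 254/254 (tight).
Dual feasibility on the basic columns requires 4·y_labor + 6·y_fertilizer = 58, 6·y_labor + 4·y_fertilizer = 62.
This yields shadow prices y_labor = 7, y_fertilizer = 5.
Δz = y_fertilizer·Δb = 5 × (1) = 5, so new z* = 2992 + 5 = 2997.

2997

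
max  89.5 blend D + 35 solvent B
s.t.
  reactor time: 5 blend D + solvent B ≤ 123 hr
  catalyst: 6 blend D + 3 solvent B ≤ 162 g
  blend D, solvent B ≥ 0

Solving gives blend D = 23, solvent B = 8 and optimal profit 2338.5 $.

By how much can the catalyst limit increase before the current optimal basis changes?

Binding constraints: reactor time, catalyst. The basis is B = [[5,1],[6,3]] with det 9.
Per unit increase in catalyst, x* moves by d = (-0.1111, 0.5556).
The basis stays optimal until blend D reaches 0; allowable increase = 207 g.

207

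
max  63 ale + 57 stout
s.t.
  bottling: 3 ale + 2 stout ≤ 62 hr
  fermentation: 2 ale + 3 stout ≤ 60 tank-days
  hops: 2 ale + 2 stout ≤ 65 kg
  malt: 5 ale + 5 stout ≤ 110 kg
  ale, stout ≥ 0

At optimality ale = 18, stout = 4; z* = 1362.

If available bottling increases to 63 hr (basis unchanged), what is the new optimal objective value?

Check each constraint at x*: bottling 62/62 (tight); fermentation 48/60 (slack 12); hops 44/65 (slack 21); malt 110/110 (tight).
Since fermentation, hops are not tight, their duals are 0.
From A_Bᵀ y = c: 3·y_bottling + 5·y_malt = 63; 2·y_bottling + 5·y_malt = 57.
Solving: y_bottling = 6, y_malt = 9.
Δz = y_bottling·Δb = 6 × (1) = 6, so new z* = 1362 + 6 = 1368.

1368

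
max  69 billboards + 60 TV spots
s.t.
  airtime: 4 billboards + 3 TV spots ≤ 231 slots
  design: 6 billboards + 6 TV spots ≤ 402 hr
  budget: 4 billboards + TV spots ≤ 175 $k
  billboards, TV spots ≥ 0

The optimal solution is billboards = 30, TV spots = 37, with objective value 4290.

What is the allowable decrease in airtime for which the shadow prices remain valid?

Binding constraints: airtime, design. The basis is B = [[4,3],[6,6]] with det 6.
Per unit decrease in airtime, x* moves by d = (-1, 1).
The basis stays optimal until billboards reaches 0; allowable decrease = 30 slots.

30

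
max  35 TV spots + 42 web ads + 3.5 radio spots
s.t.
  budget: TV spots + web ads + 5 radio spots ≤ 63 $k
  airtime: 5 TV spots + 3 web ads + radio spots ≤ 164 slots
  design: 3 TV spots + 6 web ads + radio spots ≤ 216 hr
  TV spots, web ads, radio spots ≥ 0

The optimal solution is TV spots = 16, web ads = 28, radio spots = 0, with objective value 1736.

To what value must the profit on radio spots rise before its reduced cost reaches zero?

Check each constraint at x*: budget 44/63 (slack 19); airtime 164/164 (tight); design 216/216 (tight).
Slack constraints have shadow price 0 (complementary slackness).
Dual feasibility on the basic columns requires 5·y_airtime + 3·y_design = 35, 3·y_airtime + 6·y_design = 42.
→ y_airtime = 4 and y_design = 5.
radio spots enters the basis when its profit ≥ yᵀa₃ = 4·1 + 5·1 = 9.

9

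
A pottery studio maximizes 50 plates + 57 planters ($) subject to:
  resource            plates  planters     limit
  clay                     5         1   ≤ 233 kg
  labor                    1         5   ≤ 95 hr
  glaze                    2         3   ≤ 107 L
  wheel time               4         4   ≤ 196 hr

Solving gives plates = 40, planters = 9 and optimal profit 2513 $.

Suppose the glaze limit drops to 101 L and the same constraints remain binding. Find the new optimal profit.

Check each constraint at x*: clay 209/233 (slack 24); labor 85/95 (slack 10); glaze 107/107 (tight); wheel time 196/196 (tight).
By complementary slackness, y = 0 for the non-binding constraints.
From A_Bᵀ y = c: 2·y_glaze + 4·y_wheel time = 50; 3·y_glaze + 4·y_wheel time = 57.
→ y_glaze = 7 and y_wheel time = 9.
Δz = y_glaze·Δb = 7 × (-6) = -42, so new z* = 2513 − 42 = 2471.

2471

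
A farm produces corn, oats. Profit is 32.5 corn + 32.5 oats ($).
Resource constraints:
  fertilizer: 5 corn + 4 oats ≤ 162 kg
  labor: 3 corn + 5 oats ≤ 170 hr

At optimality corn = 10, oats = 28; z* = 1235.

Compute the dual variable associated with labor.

At the optimum: fertilizer uses 162 of 162 (binding); labor uses 170 of 170 (binding).
Dual feasibility on the basic columns requires 5·y_fertilizer + 3·y_labor = 32.5, 4·y_fertilizer + 5·y_labor = 32.5.
This yields shadow prices y_fertilizer = 5, y_labor = 2.5.
Shadow price of labor = 2.5.

2.5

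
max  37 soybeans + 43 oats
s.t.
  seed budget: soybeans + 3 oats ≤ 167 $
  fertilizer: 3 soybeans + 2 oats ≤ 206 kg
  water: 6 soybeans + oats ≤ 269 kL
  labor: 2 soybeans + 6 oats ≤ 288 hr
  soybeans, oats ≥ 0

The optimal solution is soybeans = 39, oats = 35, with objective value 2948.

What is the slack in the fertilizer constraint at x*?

fertilizer used = 3·39 + 2·35 = 187; slack = 206 − 187 = 19.

19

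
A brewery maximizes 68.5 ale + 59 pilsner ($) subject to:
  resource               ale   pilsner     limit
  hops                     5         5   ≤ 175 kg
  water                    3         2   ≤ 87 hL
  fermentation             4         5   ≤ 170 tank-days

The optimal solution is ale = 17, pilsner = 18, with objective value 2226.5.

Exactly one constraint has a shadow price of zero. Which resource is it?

hops: 175/175 (binding)
water: 87/87 (binding)
fermentation: 158/170 (slack 12)
By complementary slackness, a constraint with positive slack has shadow price 0 → fermentation.

fermentation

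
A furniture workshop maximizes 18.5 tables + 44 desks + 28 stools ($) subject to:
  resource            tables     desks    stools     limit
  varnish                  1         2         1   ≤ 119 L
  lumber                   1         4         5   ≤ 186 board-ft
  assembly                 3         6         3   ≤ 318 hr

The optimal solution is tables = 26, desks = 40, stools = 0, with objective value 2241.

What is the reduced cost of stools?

-4.5

Binding: lumber and assembly. Non-binding: varnish (13 unused).
By complementary slackness, y = 0 for the non-binding constraint.
From A_Bᵀ y = c: 1·y_lumber + 3·y_assembly = 18.5; 4·y_lumber + 6·y_assembly = 44.
Solving: y_lumber = 3.5, y_assembly = 5.
Reduced cost of stools: c₃ − yᵀa₃ = 28 − (3.5·5 + 5·3) = 28 − 32.5 = -4.5.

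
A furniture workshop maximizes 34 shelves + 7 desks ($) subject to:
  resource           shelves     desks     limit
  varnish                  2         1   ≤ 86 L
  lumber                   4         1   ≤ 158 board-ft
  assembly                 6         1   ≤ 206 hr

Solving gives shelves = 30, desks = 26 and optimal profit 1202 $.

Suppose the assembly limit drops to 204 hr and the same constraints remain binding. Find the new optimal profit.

Binding: varnish and assembly. Non-binding: lumber (12 unused).
Since lumber is not tight, its dual is 0.
The binding rows give the dual system: 2·y_varnish + 6·y_assembly = 34 and 1·y_varnish + 1·y_assembly = 7.
This yields shadow prices y_varnish = 2, y_assembly = 5.
Δz = y_assembly·Δb = 5 × (-2) = -10, so new z* = 1202 − 10 = 1192.

1192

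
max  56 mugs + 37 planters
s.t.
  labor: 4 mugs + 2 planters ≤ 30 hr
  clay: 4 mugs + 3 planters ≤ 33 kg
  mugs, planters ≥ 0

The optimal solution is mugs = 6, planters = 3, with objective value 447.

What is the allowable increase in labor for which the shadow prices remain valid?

Binding constraints: labor, clay. The basis is B = [[4,2],[4,3]] with det 4.
Per unit increase in labor, x* moves by d = (0.75, -1).
The basis stays optimal until planters reaches 0; allowable increase = 3 hr.

3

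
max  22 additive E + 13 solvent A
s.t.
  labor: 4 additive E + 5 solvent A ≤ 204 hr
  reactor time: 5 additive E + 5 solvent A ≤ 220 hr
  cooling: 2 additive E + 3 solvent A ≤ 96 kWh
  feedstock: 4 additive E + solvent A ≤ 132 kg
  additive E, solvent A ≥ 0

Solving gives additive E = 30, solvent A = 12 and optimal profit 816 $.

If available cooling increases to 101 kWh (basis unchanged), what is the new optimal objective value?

Check each constraint at x*: labor 180/204 (slack 24); reactor time 210/220 (slack 10); cooling 96/96 (tight); feedstock 132/132 (tight).
Since labor, reactor time are not tight, their duals are 0.
From A_Bᵀ y = c: 2·y_cooling + 4·y_feedstock = 22; 3·y_cooling + 1·y_feedstock = 13.
This yields shadow prices y_cooling = 3, y_feedstock = 4.
Δz = y_cooling·Δb = 3 × (5) = 15, so new z* = 816 + 15 = 831.

831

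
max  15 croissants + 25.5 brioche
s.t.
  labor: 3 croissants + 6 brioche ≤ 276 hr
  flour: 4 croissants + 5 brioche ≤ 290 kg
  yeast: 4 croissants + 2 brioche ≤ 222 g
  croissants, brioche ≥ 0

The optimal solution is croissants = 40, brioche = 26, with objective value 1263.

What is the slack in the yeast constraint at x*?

yeast used = 4·40 + 2·26 = 212; slack = 222 − 212 = 10.

10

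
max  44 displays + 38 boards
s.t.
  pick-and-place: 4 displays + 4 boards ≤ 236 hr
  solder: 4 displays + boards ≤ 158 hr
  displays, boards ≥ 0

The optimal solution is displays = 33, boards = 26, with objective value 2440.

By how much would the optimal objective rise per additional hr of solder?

2

Check each constraint at x*: pick-and-place 236/236 (tight); solder 158/158 (tight).
Dual feasibility on the basic columns requires 4·y_pick-and-place + 4·y_solder = 44, 4·y_pick-and-place + 1·y_solder = 38.
→ y_pick-and-place = 9 and y_solder = 2.
Shadow price of solder = 2.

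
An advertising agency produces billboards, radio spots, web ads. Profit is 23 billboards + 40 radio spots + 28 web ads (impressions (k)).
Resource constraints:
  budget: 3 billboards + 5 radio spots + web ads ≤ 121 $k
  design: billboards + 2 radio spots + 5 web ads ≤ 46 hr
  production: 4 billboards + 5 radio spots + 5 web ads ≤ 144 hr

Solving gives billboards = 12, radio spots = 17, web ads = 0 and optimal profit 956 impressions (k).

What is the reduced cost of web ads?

-3

Binding: budget and design. Non-binding: production (11 unused).
Since production is not tight, its dual is 0.
From A_Bᵀ y = c: 3·y_budget + 1·y_design = 23; 5·y_budget + 2·y_design = 40.
Solving: y_budget = 6, y_design = 5.
Reduced cost of web ads: c₃ − yᵀa₃ = 28 − (6·1 + 5·5) = 28 − 31 = -3.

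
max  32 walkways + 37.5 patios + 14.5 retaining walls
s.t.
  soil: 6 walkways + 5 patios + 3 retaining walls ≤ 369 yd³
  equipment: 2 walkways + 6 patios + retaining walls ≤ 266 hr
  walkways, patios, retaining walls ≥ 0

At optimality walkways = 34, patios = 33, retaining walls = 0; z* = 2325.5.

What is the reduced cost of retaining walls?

Check each constraint at x*: soil 369/369 (tight); equipment 266/266 (tight).
Dual feasibility on the basic columns requires 6·y_soil + 2·y_equipment = 32, 5·y_soil + 6·y_equipment = 37.5.
Solving: y_soil = 4.5, y_equipment = 2.5.
Reduced cost of retaining walls: c₃ − yᵀa₃ = 14.5 − (4.5·3 + 2.5·1) = 14.5 − 16 = -1.5.

-1.5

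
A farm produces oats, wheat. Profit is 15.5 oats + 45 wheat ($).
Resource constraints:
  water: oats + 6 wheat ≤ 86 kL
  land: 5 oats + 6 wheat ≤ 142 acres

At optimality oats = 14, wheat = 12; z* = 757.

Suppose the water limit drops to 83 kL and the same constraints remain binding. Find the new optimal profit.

740.5

Check each constraint at x*: water 86/86 (tight); land 142/142 (tight).
Dual feasibility on the basic columns requires 1·y_water + 5·y_land = 15.5, 6·y_water + 6·y_land = 45.
Solving: y_water = 5.5, y_land = 2.
Δz = y_water·Δb = 5.5 × (-3) = -16.5, so new z* = 757 − 16.5 = 740.5.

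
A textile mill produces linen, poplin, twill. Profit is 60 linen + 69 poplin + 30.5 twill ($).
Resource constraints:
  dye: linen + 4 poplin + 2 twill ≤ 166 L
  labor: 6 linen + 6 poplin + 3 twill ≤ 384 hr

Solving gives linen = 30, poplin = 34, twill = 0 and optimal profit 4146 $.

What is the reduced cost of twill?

Both dye and labor are binding at x*.
From A_Bᵀ y = c: 1·y_dye + 6·y_labor = 60; 4·y_dye + 6·y_labor = 69.
This yields shadow prices y_dye = 3, y_labor = 9.5.
Reduced cost of twill: c₃ − yᵀa₃ = 30.5 − (3·2 + 9.5·3) = 30.5 − 34.5 = -4.

-4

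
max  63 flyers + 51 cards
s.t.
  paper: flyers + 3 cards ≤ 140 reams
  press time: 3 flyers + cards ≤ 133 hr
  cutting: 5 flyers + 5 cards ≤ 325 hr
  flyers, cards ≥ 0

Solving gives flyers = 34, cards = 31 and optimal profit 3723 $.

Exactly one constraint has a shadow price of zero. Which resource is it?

paper

paper: 127/140 (slack 13)
press time: 133/133 (binding)
cutting: 325/325 (binding)
By complementary slackness, a constraint with positive slack has shadow price 0 → paper.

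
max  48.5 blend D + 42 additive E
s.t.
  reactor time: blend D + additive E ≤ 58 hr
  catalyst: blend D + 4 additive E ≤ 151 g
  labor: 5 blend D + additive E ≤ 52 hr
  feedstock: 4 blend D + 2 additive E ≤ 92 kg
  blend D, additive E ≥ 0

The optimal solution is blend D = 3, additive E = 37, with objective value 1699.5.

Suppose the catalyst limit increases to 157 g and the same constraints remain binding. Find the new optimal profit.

At the optimum: reactor time uses 40 of 58 (slack = 18); catalyst uses 151 of 151 (binding); labor uses 52 of 52 (binding); feedstock uses 86 of 92 (slack = 6).
Since reactor time, feedstock are not tight, their duals are 0.
The binding rows give the dual system: 1·y_catalyst + 5·y_labor = 48.5 and 4·y_catalyst + 1·y_labor = 42.
This yields shadow prices y_catalyst = 8.5, y_labor = 8.
Δz = y_catalyst·Δb = 8.5 × (6) = 51, so new z* = 1699.5 + 51 = 1750.5.

1750.5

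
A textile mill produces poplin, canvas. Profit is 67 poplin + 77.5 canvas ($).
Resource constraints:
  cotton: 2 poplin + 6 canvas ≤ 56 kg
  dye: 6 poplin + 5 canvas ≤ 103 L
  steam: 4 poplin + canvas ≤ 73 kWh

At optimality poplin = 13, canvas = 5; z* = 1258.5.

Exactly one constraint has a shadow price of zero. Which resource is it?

steam

cotton: 56/56 (binding)
dye: 103/103 (binding)
steam: 57/73 (slack 16)
By complementary slackness, a constraint with positive slack has shadow price 0 → steam.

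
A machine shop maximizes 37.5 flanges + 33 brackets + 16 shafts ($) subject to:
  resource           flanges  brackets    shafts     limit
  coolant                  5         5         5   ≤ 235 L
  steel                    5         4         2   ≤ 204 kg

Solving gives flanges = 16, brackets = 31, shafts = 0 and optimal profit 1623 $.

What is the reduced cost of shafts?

-8

Check each constraint at x*: coolant 235/235 (tight); steel 204/204 (tight).
The binding rows give the dual system: 5·y_coolant + 5·y_steel = 37.5 and 5·y_coolant + 4·y_steel = 33.
This yields shadow prices y_coolant = 3, y_steel = 4.5.
Reduced cost of shafts: c₃ − yᵀa₃ = 16 − (3·5 + 4.5·2) = 16 − 24 = -8.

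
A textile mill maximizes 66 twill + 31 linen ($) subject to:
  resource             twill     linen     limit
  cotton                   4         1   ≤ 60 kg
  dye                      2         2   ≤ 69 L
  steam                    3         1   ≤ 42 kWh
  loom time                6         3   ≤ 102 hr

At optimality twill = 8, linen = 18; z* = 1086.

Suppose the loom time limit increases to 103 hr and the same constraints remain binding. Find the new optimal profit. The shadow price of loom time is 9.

Δb = 1, so new z* = 1086 + (9)·(1) = 1086 + 9 = 1095.

1095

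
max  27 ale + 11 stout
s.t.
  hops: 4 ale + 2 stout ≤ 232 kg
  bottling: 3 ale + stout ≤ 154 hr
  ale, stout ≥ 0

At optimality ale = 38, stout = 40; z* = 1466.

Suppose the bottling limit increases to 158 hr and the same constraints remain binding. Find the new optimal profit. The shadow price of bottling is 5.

Δb = 4, so new z* = 1466 + (5)·(4) = 1466 + 20 = 1486.

1486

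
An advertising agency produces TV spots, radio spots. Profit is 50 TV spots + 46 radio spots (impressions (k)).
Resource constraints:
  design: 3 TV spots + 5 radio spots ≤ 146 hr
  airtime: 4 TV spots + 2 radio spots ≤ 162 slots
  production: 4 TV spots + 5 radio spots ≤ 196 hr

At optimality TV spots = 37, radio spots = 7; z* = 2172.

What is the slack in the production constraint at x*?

13

production used = 4·37 + 5·7 = 183; slack = 196 − 183 = 13.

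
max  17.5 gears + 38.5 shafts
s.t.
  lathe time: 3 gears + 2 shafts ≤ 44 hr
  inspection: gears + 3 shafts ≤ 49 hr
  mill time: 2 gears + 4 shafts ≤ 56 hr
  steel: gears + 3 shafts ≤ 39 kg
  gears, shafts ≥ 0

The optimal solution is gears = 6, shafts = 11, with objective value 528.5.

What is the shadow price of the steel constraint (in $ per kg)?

3.5

At the optimum: lathe time uses 40 of 44 (slack = 4); inspection uses 39 of 49 (slack = 10); mill time uses 56 of 56 (binding); steel uses 39 of 39 (binding).
Since lathe time, inspection are not tight, their duals are 0.
From A_Bᵀ y = c: 2·y_mill time + 1·y_steel = 17.5; 4·y_mill time + 3·y_steel = 38.5.
This yields shadow prices y_mill time = 7, y_steel = 3.5.
Shadow price of steel = 3.5.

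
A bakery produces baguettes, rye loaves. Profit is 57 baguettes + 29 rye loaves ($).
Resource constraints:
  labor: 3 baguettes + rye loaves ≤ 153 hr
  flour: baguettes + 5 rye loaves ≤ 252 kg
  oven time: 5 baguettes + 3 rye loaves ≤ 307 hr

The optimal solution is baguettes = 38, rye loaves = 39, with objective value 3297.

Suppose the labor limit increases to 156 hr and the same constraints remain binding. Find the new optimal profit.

3316.5

Check each constraint at x*: labor 153/153 (tight); flour 233/252 (slack 19); oven time 307/307 (tight).
Since flour is not tight, its dual is 0.
Dual feasibility on the basic columns requires 3·y_labor + 5·y_oven time = 57, 1·y_labor + 3·y_oven time = 29.
Solving: y_labor = 6.5, y_oven time = 7.5.
Δz = y_labor·Δb = 6.5 × (3) = 19.5, so new z* = 3297 + 19.5 = 3316.5.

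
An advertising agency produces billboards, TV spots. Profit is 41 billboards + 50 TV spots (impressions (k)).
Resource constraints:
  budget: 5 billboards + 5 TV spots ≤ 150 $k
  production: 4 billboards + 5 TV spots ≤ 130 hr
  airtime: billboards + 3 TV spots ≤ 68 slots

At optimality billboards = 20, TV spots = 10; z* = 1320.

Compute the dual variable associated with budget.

Check each constraint at x*: budget 150/150 (tight); production 130/130 (tight); airtime 50/68 (slack 18).
Since airtime is not tight, its dual is 0.
From A_Bᵀ y = c: 5·y_budget + 4·y_production = 41; 5·y_budget + 5·y_production = 50.
Solving: y_budget = 1, y_production = 9.
Shadow price of budget = 1.

1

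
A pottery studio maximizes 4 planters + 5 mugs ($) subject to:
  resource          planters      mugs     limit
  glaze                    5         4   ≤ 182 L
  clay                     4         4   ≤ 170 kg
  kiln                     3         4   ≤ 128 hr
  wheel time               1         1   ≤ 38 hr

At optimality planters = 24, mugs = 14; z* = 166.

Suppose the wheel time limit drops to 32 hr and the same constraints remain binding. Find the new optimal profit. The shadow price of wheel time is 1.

160

Δb = -6, so new z* = 166 + (1)·(-6) = 166 − 6 = 160.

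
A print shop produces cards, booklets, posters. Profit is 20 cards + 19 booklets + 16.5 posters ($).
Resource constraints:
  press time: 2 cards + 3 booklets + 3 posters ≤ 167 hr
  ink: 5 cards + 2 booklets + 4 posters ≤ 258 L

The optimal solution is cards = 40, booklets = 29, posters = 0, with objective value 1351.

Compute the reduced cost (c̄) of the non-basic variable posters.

-6.5

Check each constraint at x*: press time 167/167 (tight); ink 258/258 (tight).
Dual feasibility on the basic columns requires 2·y_press time + 5·y_ink = 20, 3·y_press time + 2·y_ink = 19.
→ y_press time = 5 and y_ink = 2.
Reduced cost of posters: c₃ − yᵀa₃ = 16.5 − (5·3 + 2·4) = 16.5 − 23 = -6.5.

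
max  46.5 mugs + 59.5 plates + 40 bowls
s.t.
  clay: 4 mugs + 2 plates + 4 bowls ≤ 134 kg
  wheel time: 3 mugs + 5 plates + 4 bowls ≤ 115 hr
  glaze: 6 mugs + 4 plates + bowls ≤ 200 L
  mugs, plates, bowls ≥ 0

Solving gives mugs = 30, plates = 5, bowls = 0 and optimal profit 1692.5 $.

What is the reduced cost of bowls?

Binding: wheel time and glaze. Non-binding: clay (4 unused).
By complementary slackness, y = 0 for the non-binding constraint.
From A_Bᵀ y = c: 3·y_wheel time + 6·y_glaze = 46.5; 5·y_wheel time + 4·y_glaze = 59.5.
This yields shadow prices y_wheel time = 9.5, y_glaze = 3.
Reduced cost of bowls: c₃ − yᵀa₃ = 40 − (9.5·4 + 3·1) = 40 − 41 = -1.

-1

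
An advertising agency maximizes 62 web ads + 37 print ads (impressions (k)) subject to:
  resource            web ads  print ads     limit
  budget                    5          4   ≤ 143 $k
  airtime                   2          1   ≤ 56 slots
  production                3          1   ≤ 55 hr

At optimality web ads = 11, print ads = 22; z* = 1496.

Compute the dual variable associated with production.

Check each constraint at x*: budget 143/143 (tight); airtime 44/56 (slack 12); production 55/55 (tight).
Slack constraints have shadow price 0 (complementary slackness).
The binding rows give the dual system: 5·y_budget + 3·y_production = 62 and 4·y_budget + 1·y_production = 37.
This yields shadow prices y_budget = 7, y_production = 9.
Shadow price of production = 9.

9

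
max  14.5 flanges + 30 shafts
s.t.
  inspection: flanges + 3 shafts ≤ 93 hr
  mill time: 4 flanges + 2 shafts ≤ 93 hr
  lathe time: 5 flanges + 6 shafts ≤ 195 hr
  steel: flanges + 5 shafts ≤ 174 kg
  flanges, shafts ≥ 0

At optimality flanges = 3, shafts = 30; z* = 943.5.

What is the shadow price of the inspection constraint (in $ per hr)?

At the optimum: inspection uses 93 of 93 (binding); mill time uses 72 of 93 (slack = 21); lathe time uses 195 of 195 (binding); steel uses 153 of 174 (slack = 21).
Since mill time, steel are not tight, their duals are 0.
From A_Bᵀ y = c: 1·y_inspection + 5·y_lathe time = 14.5; 3·y_inspection + 6·y_lathe time = 30.
Solving: y_inspection = 7, y_lathe time = 1.5.
Shadow price of inspection = 7.

7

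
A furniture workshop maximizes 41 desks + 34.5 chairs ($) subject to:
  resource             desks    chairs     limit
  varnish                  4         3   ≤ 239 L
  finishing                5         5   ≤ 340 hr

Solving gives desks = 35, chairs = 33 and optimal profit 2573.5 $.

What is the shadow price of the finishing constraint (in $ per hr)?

3

At the optimum: varnish uses 239 of 239 (binding); finishing uses 340 of 340 (binding).
Dual feasibility on the basic columns requires 4·y_varnish + 5·y_finishing = 41, 3·y_varnish + 5·y_finishing = 34.5.
→ y_varnish = 6.5 and y_finishing = 3.
Shadow price of finishing = 3.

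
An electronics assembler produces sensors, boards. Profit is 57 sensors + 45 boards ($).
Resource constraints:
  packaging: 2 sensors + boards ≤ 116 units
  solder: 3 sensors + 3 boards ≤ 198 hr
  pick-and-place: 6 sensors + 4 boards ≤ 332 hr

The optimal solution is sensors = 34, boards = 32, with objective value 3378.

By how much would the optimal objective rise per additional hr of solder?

7

Binding: solder and pick-and-place. Non-binding: packaging (16 unused).
By complementary slackness, y = 0 for the non-binding constraint.
From A_Bᵀ y = c: 3·y_solder + 6·y_pick-and-place = 57; 3·y_solder + 4·y_pick-and-place = 45.
This yields shadow prices y_solder = 7, y_pick-and-place = 6.
Shadow price of solder = 7.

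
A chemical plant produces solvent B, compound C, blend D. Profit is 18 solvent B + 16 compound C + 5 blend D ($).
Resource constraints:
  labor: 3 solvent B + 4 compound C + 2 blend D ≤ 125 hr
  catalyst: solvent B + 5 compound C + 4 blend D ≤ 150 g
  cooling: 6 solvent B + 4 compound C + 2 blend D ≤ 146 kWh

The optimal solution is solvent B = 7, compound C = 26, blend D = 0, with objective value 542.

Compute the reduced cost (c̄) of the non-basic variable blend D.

Binding: labor and cooling. Non-binding: catalyst (13 unused).
By complementary slackness, y = 0 for the non-binding constraint.
From A_Bᵀ y = c: 3·y_labor + 6·y_cooling = 18; 4·y_labor + 4·y_cooling = 16.
This yields shadow prices y_labor = 2, y_cooling = 2.
Reduced cost of blend D: c₃ − yᵀa₃ = 5 − (2·2 + 2·2) = 5 − 8 = -3.

-3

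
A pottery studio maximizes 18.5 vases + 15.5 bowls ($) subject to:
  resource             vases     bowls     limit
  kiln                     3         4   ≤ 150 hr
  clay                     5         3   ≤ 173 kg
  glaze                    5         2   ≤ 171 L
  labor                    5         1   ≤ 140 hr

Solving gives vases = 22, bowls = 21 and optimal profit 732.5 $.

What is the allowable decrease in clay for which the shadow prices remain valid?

60.5

Binding constraints: kiln, clay. The basis is B = [[3,4],[5,3]] with det -11.
Per unit decrease in clay, x* moves by d = (-0.3636, 0.2727).
The basis stays optimal until vases reaches 0; allowable decrease = 60.5 kg.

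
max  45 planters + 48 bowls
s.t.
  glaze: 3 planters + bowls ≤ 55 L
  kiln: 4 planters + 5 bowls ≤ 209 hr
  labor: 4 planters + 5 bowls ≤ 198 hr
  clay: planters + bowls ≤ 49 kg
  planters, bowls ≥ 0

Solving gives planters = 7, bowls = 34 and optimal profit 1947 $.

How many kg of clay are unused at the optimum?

8

clay used = 1·7 + 1·34 = 41; slack = 49 − 41 = 8.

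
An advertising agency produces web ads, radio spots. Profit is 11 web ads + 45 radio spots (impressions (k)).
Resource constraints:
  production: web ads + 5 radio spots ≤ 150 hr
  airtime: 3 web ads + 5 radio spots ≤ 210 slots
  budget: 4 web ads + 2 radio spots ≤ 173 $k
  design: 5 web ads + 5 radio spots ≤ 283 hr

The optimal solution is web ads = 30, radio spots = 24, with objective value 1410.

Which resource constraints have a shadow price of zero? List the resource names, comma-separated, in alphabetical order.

budget, design

production: 150/150 (binding)
airtime: 210/210 (binding)
budget: 168/173 (slack 5)
design: 270/283 (slack 13)
By complementary slackness, a constraint with positive slack has shadow price 0 → budget, design.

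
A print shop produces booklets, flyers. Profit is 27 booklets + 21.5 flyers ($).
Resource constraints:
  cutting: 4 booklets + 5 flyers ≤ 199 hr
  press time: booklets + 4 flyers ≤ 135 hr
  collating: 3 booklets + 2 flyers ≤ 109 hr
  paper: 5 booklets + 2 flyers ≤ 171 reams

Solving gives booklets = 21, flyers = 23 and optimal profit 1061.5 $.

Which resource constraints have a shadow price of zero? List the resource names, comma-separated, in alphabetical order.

paper, press time

cutting: 199/199 (binding)
press time: 113/135 (slack 22)
collating: 109/109 (binding)
paper: 151/171 (slack 20)
By complementary slackness, a constraint with positive slack has shadow price 0 → paper, press time.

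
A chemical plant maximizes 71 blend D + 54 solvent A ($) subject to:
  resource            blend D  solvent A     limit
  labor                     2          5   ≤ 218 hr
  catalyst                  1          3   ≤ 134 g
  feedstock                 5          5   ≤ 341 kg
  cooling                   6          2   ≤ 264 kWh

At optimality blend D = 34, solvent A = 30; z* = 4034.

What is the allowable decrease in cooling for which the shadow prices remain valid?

176.8

Binding constraints: labor, cooling. The basis is B = [[2,5],[6,2]] with det -26.
Per unit decrease in cooling, x* moves by d = (-0.1923, 0.0769).
The basis stays optimal until blend D reaches 0; allowable decrease = 176.8 kWh.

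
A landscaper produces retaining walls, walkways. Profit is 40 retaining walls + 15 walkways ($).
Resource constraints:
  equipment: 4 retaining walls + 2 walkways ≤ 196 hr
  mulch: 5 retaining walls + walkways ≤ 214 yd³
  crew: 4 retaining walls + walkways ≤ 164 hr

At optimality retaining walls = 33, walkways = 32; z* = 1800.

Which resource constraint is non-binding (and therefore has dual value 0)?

equipment: 196/196 (binding)
mulch: 197/214 (slack 17)
crew: 164/164 (binding)
By complementary slackness, a constraint with positive slack has shadow price 0 → mulch.

mulch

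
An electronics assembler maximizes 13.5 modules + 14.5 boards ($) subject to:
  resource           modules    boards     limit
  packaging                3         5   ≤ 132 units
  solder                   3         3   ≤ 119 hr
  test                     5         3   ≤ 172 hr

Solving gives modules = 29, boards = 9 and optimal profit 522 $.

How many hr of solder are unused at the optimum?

solder used = 3·29 + 3·9 = 114; slack = 119 − 114 = 5.

5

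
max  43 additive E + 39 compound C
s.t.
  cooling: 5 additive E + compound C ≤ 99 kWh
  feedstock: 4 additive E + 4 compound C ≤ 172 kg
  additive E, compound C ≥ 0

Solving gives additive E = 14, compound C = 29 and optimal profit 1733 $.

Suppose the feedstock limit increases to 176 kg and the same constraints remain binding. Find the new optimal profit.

Check each constraint at x*: cooling 99/99 (tight); feedstock 172/172 (tight).
Dual feasibility on the basic columns requires 5·y_cooling + 4·y_feedstock = 43, 1·y_cooling + 4·y_feedstock = 39.
→ y_cooling = 1 and y_feedstock = 9.5.
Δz = y_feedstock·Δb = 9.5 × (4) = 38, so new z* = 1733 + 38 = 1771.

1771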